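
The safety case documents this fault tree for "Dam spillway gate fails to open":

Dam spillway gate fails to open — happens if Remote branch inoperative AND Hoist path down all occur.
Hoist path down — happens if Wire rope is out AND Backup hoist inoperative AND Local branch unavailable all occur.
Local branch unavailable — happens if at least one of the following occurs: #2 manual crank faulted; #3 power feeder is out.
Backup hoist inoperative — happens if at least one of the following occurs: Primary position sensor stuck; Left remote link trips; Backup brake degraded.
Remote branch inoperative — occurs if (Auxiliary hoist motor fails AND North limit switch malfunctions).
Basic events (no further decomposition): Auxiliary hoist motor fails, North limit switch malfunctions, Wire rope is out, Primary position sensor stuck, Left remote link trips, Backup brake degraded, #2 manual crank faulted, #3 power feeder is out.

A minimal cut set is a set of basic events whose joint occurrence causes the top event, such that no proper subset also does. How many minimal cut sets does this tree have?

Remote branch inoperative [AND]: one cut set from each child combined → 1 × 1 = 1 cut set(s).
Backup hoist inoperative [OR]: union of children's cut sets → 3 cut set(s).
Local branch unavailable [OR]: union of children's cut sets → 2 cut set(s).
Hoist path down [AND]: one cut set from each child combined → 1 × 3 × 2 = 6 cut set(s).
Dam spillway gate fails to open [AND]: one cut set from each child combined → 1 × 6 = 6 cut set(s).
Minimal cut sets: {#2 manual crank faulted, Auxiliary hoist motor fails, North limit switch malfunctions, Primary position sensor stuck, Wire rope is out}; {#3 power feeder is out, Auxiliary hoist motor fails, North limit switch malfunctions, Primary position sensor stuck, Wire rope is out}; {#2 manual crank faulted, Auxiliary hoist motor fails, Left remote link trips, North limit switch malfunctions, Wire rope is out}; {#3 power feeder is out, Auxiliary hoist motor fails, Left remote link trips, North limit switch malfunctions, Wire rope is out}; {#2 manual crank faulted, Auxiliary hoist motor fails, Backup brake degraded, North limit switch malfunctions, Wire rope is out}; {#3 power feeder is out, Auxiliary hoist motor fails, Backup brake degraded, North limit switch malfunctions, Wire rope is out}.

6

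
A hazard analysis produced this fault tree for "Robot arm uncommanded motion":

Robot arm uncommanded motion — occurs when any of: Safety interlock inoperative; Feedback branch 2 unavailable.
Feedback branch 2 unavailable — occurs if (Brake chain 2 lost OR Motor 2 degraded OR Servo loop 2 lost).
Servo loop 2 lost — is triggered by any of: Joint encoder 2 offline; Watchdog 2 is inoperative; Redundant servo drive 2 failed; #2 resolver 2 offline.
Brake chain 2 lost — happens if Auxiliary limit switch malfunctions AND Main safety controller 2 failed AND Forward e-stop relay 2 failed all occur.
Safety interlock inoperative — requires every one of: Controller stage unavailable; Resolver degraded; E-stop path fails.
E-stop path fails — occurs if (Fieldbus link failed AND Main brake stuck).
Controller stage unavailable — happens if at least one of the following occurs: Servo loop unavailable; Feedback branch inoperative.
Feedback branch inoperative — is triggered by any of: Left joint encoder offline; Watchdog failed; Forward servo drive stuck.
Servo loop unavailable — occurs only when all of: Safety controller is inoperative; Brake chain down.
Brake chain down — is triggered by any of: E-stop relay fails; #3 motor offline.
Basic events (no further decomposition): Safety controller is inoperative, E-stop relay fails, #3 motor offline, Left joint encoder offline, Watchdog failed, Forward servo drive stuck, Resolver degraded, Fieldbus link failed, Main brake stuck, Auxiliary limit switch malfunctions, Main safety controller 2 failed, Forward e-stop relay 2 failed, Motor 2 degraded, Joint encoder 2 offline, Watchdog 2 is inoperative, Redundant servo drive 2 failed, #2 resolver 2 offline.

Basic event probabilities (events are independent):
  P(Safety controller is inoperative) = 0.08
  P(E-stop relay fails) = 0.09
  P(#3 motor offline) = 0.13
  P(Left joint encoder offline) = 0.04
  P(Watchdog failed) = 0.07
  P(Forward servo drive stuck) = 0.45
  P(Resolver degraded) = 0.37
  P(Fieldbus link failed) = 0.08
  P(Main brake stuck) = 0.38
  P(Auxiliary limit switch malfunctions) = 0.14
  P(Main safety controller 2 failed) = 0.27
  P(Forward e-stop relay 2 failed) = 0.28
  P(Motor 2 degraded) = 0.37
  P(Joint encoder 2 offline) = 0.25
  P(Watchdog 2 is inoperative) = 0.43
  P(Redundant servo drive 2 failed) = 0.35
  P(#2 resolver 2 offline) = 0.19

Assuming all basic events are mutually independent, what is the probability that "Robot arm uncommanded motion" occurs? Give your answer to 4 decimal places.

0.8605

P(Brake chain down) [OR] = 1 − (1−0.09) × (1−0.13) = 0.208300
P(Servo loop unavailable) [AND] = 0.08 × 0.208300 = 0.016664
P(Feedback branch inoperative) [OR] = 1 − (1−0.04) × (1−0.07) × (1−0.45) = 0.508960
P(Controller stage unavailable) [OR] = 1 − (1−0.016664) × (1−0.508960) = 0.517143
P(E-stop path fails) [AND] = 0.08 × 0.38 = 0.030400
P(Safety interlock inoperative) [AND] = 0.517143 × 0.37 × 0.030400 = 0.005817
P(Brake chain 2 lost) [AND] = 0.14 × 0.27 × 0.28 = 0.010584
P(Servo loop 2 lost) [OR] = 1 − (1−0.25) × (1−0.43) × (1−0.35) × (1−0.19) = 0.774921
P(Feedback branch 2 unavailable) [OR] = 1 − (1−0.010584) × (1−0.37) × (1−0.774921) = 0.859701
P(Robot arm uncommanded motion) [OR] = 1 − (1−0.005817) × (1−0.859701) = 0.860517
Rounded to 4 decimal places: P(Robot arm uncommanded motion) ≈ 0.8605.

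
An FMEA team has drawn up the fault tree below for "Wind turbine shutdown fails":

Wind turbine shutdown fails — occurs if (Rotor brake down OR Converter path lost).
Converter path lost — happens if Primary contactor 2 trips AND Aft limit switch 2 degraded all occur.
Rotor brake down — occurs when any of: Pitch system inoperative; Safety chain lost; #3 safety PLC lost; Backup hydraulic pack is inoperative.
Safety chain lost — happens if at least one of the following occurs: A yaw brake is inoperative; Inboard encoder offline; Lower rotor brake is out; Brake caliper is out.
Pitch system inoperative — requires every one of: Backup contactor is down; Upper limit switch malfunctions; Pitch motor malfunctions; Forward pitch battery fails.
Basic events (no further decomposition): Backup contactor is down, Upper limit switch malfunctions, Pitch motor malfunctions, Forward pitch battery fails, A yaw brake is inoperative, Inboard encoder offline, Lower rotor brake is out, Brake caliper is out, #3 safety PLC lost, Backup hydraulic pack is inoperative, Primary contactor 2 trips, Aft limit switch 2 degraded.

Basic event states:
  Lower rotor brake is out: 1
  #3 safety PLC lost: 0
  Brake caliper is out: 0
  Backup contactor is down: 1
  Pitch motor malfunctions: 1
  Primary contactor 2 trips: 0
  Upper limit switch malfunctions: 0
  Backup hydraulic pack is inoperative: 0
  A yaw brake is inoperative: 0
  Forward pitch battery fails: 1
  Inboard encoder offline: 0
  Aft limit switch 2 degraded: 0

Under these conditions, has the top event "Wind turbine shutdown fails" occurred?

Pitch system inoperative [AND]: Backup contactor is down=occurs, Upper limit switch malfunctions=not, Pitch motor malfunctions=occurs, Forward pitch battery fails=occurs → not all inputs occur → does not occur.
Safety chain lost [OR]: A yaw brake is inoperative=not, Inboard encoder offline=not, Lower rotor brake is out=occurs, Brake caliper is out=not → at least one input occurs → occurs.
Rotor brake down [OR]: Pitch system inoperative=not, Safety chain lost=occurs, #3 safety PLC lost=not, Backup hydraulic pack is inoperative=not → at least one input occurs → occurs.
Converter path lost [AND]: Primary contactor 2 trips=not, Aft limit switch 2 degraded=not → not all inputs occur → does not occur.
Wind turbine shutdown fails [OR]: Rotor brake down=occurs, Converter path lost=not → at least one input occurs → occurs.

Yes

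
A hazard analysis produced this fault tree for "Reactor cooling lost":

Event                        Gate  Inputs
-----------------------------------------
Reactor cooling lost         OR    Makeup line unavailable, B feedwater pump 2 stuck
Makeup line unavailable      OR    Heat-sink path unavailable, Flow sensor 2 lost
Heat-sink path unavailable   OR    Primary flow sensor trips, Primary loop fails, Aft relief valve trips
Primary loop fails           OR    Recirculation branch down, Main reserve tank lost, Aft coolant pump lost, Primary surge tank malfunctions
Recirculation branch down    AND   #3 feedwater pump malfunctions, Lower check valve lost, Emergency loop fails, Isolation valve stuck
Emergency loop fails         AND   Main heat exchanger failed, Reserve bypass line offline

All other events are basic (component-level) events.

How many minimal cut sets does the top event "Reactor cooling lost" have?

Emergency loop fails [AND]: one cut set from each child combined → 1 × 1 = 1 cut set(s).
Recirculation branch down [AND]: one cut set from each child combined → 1 × 1 × 1 × 1 = 1 cut set(s).
Primary loop fails [OR]: union of children's cut sets → 4 cut set(s).
Heat-sink path unavailable [OR]: union of children's cut sets → 6 cut set(s).
Makeup line unavailable [OR]: union of children's cut sets → 7 cut set(s).
Reactor cooling lost [OR]: union of children's cut sets → 8 cut set(s).
Minimal cut sets: {Primary flow sensor trips}; {#3 feedwater pump malfunctions, Isolation valve stuck, Lower check valve lost, Main heat exchanger failed, Reserve bypass line offline}; {Main reserve tank lost}; {Aft coolant pump lost}; {Primary surge tank malfunctions}; {Aft relief valve trips}; {Flow sensor 2 lost}; {B feedwater pump 2 stuck}.

8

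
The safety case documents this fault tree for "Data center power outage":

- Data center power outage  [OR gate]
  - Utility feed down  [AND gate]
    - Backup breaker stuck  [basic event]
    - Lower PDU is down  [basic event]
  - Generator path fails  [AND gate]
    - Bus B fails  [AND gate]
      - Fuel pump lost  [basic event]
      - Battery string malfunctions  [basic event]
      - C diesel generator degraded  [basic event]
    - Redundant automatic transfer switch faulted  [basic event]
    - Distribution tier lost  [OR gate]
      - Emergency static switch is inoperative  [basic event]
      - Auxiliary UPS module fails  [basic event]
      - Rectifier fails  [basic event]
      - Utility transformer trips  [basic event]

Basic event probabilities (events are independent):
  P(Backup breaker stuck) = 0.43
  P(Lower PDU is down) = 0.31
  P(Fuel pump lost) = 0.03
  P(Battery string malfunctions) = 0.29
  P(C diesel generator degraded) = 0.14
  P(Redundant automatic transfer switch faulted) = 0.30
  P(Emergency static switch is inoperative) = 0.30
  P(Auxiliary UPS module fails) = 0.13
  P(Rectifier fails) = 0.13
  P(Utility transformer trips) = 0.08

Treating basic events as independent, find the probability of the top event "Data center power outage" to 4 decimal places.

P(Utility feed down) [AND] = 0.43 × 0.31 = 0.133300
P(Bus B fails) [AND] = 0.03 × 0.29 × 0.14 = 0.001218
P(Distribution tier lost) [OR] = 1 − (1−0.30) × (1−0.13) × (1−0.13) × (1−0.08) = 0.512556
P(Generator path fails) [AND] = 0.001218 × 0.30 × 0.512556 = 0.000187
P(Data center power outage) [OR] = 1 − (1−0.133300) × (1−0.000187) = 0.133462
Rounded to 4 decimal places: P(Data center power outage) ≈ 0.1335.

0.1335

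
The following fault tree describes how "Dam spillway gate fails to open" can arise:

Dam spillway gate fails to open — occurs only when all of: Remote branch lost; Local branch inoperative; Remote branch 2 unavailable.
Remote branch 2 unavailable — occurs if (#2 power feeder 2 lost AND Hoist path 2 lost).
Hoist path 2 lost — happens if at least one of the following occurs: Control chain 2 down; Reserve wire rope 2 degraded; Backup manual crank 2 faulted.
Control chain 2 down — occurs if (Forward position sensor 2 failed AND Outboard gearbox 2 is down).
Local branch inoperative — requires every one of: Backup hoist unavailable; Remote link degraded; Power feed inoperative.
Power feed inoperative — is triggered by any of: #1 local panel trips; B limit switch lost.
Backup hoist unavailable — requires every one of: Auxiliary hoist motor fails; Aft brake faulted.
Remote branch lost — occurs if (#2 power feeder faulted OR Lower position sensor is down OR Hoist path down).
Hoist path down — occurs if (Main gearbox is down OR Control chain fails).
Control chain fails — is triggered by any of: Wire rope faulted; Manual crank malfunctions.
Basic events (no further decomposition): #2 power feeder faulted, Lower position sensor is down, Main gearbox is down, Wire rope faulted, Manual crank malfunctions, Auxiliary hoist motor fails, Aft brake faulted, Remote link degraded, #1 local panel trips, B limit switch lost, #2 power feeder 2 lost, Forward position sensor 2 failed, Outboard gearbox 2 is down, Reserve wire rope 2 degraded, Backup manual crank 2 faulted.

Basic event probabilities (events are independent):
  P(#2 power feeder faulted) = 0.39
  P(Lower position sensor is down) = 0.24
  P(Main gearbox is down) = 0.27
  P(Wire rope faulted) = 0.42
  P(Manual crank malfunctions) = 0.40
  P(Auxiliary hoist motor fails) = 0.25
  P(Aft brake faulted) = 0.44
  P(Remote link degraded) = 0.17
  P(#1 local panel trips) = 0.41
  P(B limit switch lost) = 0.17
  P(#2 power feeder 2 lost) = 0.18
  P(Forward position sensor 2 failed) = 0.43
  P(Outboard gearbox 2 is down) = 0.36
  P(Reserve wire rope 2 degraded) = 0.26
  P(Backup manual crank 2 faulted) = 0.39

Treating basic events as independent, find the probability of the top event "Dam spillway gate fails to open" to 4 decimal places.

0.0009

P(Control chain fails) [OR] = 1 − (1−0.42) × (1−0.40) = 0.652000
P(Hoist path down) [OR] = 1 − (1−0.27) × (1−0.652000) = 0.745960
P(Remote branch lost) [OR] = 1 − (1−0.39) × (1−0.24) × (1−0.745960) = 0.882227
P(Backup hoist unavailable) [AND] = 0.25 × 0.44 = 0.110000
P(Power feed inoperative) [OR] = 1 − (1−0.41) × (1−0.17) = 0.510300
P(Local branch inoperative) [AND] = 0.110000 × 0.17 × 0.510300 = 0.009543
P(Control chain 2 down) [AND] = 0.43 × 0.36 = 0.154800
P(Hoist path 2 lost) [OR] = 1 − (1−0.154800) × (1−0.26) × (1−0.39) = 0.618477
P(Remote branch 2 unavailable) [AND] = 0.18 × 0.618477 = 0.111326
P(Dam spillway gate fails to open) [AND] = 0.882227 × 0.009543 × 0.111326 = 0.000937
Rounded to 4 decimal places: P(Dam spillway gate fails to open) ≈ 0.0009.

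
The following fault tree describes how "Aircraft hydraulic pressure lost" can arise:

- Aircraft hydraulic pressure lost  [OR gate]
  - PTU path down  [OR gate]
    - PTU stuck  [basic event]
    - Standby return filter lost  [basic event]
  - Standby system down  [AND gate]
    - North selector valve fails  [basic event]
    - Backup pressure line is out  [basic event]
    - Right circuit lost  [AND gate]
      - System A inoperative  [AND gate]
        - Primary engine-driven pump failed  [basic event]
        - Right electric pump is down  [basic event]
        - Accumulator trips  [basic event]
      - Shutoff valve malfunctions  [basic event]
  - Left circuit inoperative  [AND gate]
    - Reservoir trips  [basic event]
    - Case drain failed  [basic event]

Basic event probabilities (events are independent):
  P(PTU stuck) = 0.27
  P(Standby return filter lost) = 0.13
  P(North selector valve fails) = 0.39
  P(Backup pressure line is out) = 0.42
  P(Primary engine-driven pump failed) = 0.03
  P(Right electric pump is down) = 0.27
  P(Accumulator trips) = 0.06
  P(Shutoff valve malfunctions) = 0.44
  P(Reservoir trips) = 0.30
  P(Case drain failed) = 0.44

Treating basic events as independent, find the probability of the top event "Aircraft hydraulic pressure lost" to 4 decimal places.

P(PTU path down) [OR] = 1 − (1−0.27) × (1−0.13) = 0.364900
P(System A inoperative) [AND] = 0.03 × 0.27 × 0.06 = 0.000486
P(Right circuit lost) [AND] = 0.000486 × 0.44 = 0.000214
P(Standby system down) [AND] = 0.39 × 0.42 × 0.000214 = 0.000035
P(Left circuit inoperative) [AND] = 0.30 × 0.44 = 0.132000
P(Aircraft hydraulic pressure lost) [OR] = 1 − (1−0.364900) × (1−0.000035) × (1−0.132000) = 0.448752
Rounded to 4 decimal places: P(Aircraft hydraulic pressure lost) ≈ 0.4488.

0.4488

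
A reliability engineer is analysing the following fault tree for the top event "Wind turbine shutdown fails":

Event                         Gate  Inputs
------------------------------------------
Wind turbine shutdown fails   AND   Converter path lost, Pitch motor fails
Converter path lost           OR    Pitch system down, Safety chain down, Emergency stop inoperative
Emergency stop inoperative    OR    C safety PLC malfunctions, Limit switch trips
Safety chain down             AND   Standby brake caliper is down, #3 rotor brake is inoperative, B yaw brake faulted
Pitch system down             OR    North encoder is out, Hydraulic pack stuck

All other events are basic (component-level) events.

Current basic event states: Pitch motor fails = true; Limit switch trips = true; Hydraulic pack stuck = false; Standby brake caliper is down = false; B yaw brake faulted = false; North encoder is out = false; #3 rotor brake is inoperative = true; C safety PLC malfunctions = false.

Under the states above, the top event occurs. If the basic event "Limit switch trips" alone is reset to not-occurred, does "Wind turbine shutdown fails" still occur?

Counterfactual: set "Limit switch trips" to not occurred.
Pitch system down [OR]: North encoder is out=not, Hydraulic pack stuck=not → no input occurs → does not occur.
Safety chain down [AND]: Standby brake caliper is down=not, #3 rotor brake is inoperative=occurs, B yaw brake faulted=not → not all inputs occur → does not occur.
Emergency stop inoperative [OR]: C safety PLC malfunctions=not, Limit switch trips=not → no input occurs → does not occur.
Converter path lost [OR]: Pitch system down=not, Safety chain down=not, Emergency stop inoperative=not → no input occurs → does not occur.
Wind turbine shutdown fails [AND]: Converter path lost=not, Pitch motor fails=occurs → not all inputs occur → does not occur.

No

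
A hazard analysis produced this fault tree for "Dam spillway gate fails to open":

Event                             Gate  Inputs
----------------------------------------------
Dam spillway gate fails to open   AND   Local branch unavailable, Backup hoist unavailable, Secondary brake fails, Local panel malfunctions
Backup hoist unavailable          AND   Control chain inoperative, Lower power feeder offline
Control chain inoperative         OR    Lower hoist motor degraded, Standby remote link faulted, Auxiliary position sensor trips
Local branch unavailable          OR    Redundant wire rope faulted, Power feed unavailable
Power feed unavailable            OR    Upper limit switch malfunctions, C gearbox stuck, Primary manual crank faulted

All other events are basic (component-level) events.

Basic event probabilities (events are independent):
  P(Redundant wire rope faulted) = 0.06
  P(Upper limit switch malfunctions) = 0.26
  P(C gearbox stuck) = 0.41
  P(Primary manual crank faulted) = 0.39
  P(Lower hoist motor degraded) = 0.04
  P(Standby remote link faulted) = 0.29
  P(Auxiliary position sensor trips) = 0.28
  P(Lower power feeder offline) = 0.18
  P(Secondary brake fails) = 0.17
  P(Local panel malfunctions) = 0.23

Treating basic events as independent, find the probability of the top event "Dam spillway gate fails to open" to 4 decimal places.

0.0027

P(Power feed unavailable) [OR] = 1 − (1−0.26) × (1−0.41) × (1−0.39) = 0.733674
P(Local branch unavailable) [OR] = 1 − (1−0.06) × (1−0.733674) = 0.749654
P(Control chain inoperative) [OR] = 1 − (1−0.04) × (1−0.29) × (1−0.28) = 0.509248
P(Backup hoist unavailable) [AND] = 0.509248 × 0.18 = 0.091665
P(Dam spillway gate fails to open) [AND] = 0.749654 × 0.091665 × 0.17 × 0.23 = 0.002687
Rounded to 4 decimal places: P(Dam spillway gate fails to open) ≈ 0.0027.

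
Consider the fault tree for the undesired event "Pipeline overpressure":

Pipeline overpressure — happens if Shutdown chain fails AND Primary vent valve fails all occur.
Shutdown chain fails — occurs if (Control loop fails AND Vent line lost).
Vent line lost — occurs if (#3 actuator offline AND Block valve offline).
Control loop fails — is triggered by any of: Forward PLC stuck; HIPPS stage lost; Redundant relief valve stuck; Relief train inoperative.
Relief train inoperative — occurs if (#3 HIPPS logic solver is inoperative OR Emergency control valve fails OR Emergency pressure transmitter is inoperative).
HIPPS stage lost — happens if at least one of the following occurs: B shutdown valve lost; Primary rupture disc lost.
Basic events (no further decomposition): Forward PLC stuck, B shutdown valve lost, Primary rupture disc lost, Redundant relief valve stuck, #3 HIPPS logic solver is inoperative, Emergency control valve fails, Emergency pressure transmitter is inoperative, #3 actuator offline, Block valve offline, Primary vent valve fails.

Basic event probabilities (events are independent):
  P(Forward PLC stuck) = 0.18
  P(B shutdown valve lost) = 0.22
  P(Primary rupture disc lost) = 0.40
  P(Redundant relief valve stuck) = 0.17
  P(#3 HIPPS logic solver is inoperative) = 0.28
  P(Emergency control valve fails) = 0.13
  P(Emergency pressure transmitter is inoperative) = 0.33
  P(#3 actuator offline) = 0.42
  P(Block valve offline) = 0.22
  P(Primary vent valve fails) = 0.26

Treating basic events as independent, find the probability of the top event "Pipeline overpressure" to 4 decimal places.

P(HIPPS stage lost) [OR] = 1 − (1−0.22) × (1−0.40) = 0.532000
P(Relief train inoperative) [OR] = 1 − (1−0.28) × (1−0.13) × (1−0.33) = 0.580312
P(Control loop fails) [OR] = 1 − (1−0.18) × (1−0.532000) × (1−0.17) × (1−0.580312) = 0.866321
P(Vent line lost) [AND] = 0.42 × 0.22 = 0.092400
P(Shutdown chain fails) [AND] = 0.866321 × 0.092400 = 0.080048
P(Pipeline overpressure) [AND] = 0.080048 × 0.26 = 0.020812
Rounded to 4 decimal places: P(Pipeline overpressure) ≈ 0.0208.

0.0208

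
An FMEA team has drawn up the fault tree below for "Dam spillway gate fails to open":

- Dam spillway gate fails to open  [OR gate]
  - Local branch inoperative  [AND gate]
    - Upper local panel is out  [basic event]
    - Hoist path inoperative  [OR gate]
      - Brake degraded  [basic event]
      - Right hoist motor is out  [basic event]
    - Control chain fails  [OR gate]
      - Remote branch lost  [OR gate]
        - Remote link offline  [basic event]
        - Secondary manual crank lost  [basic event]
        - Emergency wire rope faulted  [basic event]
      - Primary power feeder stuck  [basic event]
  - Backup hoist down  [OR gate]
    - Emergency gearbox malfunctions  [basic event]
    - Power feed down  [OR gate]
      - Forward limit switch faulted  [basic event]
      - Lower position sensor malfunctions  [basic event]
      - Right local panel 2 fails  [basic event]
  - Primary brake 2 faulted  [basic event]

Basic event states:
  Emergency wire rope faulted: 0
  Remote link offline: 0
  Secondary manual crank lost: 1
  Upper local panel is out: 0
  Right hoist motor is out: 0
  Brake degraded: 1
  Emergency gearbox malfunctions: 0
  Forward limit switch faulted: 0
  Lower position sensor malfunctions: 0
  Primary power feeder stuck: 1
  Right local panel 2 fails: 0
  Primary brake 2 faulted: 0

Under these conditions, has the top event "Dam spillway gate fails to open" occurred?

No

Hoist path inoperative [OR]: Brake degraded=occurs, Right hoist motor is out=not → at least one input occurs → occurs.
Remote branch lost [OR]: Remote link offline=not, Secondary manual crank lost=occurs, Emergency wire rope faulted=not → at least one input occurs → occurs.
Control chain fails [OR]: Remote branch lost=occurs, Primary power feeder stuck=occurs → at least one input occurs → occurs.
Local branch inoperative [AND]: Upper local panel is out=not, Hoist path inoperative=occurs, Control chain fails=occurs → not all inputs occur → does not occur.
Power feed down [OR]: Forward limit switch faulted=not, Lower position sensor malfunctions=not, Right local panel 2 fails=not → no input occurs → does not occur.
Backup hoist down [OR]: Emergency gearbox malfunctions=not, Power feed down=not → no input occurs → does not occur.
Dam spillway gate fails to open [OR]: Local branch inoperative=not, Backup hoist down=not, Primary brake 2 faulted=not → no input occurs → does not occur.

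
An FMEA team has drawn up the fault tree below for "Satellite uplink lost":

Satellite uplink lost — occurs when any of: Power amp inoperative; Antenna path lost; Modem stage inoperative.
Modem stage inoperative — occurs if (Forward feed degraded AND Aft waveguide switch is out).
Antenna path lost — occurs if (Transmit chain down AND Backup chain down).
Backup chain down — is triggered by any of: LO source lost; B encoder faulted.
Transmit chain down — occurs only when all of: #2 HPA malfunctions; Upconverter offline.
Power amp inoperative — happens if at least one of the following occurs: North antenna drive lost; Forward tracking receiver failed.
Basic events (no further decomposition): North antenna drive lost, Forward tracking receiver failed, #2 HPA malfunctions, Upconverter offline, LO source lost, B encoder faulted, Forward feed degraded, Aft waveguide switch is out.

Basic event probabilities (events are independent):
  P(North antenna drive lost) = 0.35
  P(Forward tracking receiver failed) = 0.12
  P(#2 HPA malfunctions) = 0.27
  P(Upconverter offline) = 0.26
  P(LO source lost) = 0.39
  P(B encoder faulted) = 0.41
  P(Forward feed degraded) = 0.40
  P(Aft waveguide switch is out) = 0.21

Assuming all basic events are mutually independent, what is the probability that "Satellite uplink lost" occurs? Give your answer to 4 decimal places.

P(Power amp inoperative) [OR] = 1 − (1−0.35) × (1−0.12) = 0.428000
P(Transmit chain down) [AND] = 0.27 × 0.26 = 0.070200
P(Backup chain down) [OR] = 1 − (1−0.39) × (1−0.41) = 0.640100
P(Antenna path lost) [AND] = 0.070200 × 0.640100 = 0.044935
P(Modem stage inoperative) [AND] = 0.40 × 0.21 = 0.084000
P(Satellite uplink lost) [OR] = 1 − (1−0.428000) × (1−0.044935) × (1−0.084000) = 0.499592
Rounded to 4 decimal places: P(Satellite uplink lost) ≈ 0.4996.

0.4996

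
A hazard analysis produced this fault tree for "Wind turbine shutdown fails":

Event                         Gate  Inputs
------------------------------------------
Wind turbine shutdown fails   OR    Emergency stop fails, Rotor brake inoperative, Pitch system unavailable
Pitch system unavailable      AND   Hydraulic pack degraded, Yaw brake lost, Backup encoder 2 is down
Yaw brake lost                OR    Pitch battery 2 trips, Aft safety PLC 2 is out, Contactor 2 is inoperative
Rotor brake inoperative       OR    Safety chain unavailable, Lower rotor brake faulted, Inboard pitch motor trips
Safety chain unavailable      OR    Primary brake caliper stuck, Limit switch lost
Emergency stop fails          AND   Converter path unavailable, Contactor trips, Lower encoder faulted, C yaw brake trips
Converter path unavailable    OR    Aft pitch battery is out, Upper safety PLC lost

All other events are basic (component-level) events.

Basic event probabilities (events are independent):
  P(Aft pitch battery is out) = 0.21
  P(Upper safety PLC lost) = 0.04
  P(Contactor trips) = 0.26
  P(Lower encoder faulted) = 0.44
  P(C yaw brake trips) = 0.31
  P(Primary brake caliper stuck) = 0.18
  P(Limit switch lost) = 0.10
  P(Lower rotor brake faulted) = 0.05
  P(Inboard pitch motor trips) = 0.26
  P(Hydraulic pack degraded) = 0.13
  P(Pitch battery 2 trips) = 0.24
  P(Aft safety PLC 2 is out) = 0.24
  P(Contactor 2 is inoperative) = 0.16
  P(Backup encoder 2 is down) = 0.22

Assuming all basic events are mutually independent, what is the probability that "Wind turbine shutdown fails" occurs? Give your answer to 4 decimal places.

0.4932

P(Converter path unavailable) [OR] = 1 − (1−0.21) × (1−0.04) = 0.241600
P(Emergency stop fails) [AND] = 0.241600 × 0.26 × 0.44 × 0.31 = 0.008568
P(Safety chain unavailable) [OR] = 1 − (1−0.18) × (1−0.10) = 0.262000
P(Rotor brake inoperative) [OR] = 1 − (1−0.262000) × (1−0.05) × (1−0.26) = 0.481186
P(Yaw brake lost) [OR] = 1 − (1−0.24) × (1−0.24) × (1−0.16) = 0.514816
P(Pitch system unavailable) [AND] = 0.13 × 0.514816 × 0.22 = 0.014724
P(Wind turbine shutdown fails) [OR] = 1 − (1−0.008568) × (1−0.481186) × (1−0.014724) = 0.493205
Rounded to 4 decimal places: P(Wind turbine shutdown fails) ≈ 0.4932.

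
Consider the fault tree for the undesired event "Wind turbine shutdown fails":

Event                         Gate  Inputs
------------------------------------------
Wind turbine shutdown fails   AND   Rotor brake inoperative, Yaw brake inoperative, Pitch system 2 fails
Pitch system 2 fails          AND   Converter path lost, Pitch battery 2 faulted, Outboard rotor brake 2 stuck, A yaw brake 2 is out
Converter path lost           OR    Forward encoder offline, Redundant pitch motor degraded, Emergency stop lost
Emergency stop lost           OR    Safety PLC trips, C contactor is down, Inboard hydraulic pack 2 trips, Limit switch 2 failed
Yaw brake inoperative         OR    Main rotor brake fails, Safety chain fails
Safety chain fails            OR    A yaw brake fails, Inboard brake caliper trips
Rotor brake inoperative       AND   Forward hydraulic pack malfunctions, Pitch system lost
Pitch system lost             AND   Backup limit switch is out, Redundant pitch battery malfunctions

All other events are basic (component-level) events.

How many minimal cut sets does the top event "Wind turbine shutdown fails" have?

Pitch system lost [AND]: one cut set from each child combined → 1 × 1 = 1 cut set(s).
Rotor brake inoperative [AND]: one cut set from each child combined → 1 × 1 = 1 cut set(s).
Safety chain fails [OR]: union of children's cut sets → 2 cut set(s).
Yaw brake inoperative [OR]: union of children's cut sets → 3 cut set(s).
Emergency stop lost [OR]: union of children's cut sets → 4 cut set(s).
Converter path lost [OR]: union of children's cut sets → 6 cut set(s).
Pitch system 2 fails [AND]: one cut set from each child combined → 6 × 1 × 1 × 1 = 6 cut set(s).
Wind turbine shutdown fails [AND]: one cut set from each child combined → 1 × 3 × 6 = 18 cut set(s).

18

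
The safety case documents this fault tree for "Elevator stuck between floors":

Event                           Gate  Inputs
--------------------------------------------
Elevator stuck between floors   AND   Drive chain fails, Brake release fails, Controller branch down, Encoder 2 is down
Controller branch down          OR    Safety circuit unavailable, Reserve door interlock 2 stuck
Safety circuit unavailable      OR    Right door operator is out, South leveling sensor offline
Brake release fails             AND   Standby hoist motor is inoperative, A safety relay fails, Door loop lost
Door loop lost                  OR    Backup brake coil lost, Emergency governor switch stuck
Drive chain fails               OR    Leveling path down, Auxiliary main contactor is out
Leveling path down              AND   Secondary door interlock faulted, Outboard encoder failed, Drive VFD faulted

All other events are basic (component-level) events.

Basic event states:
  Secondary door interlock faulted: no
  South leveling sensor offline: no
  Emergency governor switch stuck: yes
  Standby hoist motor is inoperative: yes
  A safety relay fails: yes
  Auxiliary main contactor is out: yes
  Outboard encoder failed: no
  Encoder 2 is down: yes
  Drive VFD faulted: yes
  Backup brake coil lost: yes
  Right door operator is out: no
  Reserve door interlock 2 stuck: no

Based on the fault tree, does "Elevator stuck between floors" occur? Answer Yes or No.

No

Leveling path down [AND]: Secondary door interlock faulted=not, Outboard encoder failed=not, Drive VFD faulted=occurs → not all inputs occur → does not occur.
Drive chain fails [OR]: Leveling path down=not, Auxiliary main contactor is out=occurs → at least one input occurs → occurs.
Door loop lost [OR]: Backup brake coil lost=occurs, Emergency governor switch stuck=occurs → at least one input occurs → occurs.
Brake release fails [AND]: Standby hoist motor is inoperative=occurs, A safety relay fails=occurs, Door loop lost=occurs → all inputs occur → occurs.
Safety circuit unavailable [OR]: Right door operator is out=not, South leveling sensor offline=not → no input occurs → does not occur.
Controller branch down [OR]: Safety circuit unavailable=not, Reserve door interlock 2 stuck=not → no input occurs → does not occur.
Elevator stuck between floors [AND]: Drive chain fails=occurs, Brake release fails=occurs, Controller branch down=not, Encoder 2 is down=occurs → not all inputs occur → does not occur.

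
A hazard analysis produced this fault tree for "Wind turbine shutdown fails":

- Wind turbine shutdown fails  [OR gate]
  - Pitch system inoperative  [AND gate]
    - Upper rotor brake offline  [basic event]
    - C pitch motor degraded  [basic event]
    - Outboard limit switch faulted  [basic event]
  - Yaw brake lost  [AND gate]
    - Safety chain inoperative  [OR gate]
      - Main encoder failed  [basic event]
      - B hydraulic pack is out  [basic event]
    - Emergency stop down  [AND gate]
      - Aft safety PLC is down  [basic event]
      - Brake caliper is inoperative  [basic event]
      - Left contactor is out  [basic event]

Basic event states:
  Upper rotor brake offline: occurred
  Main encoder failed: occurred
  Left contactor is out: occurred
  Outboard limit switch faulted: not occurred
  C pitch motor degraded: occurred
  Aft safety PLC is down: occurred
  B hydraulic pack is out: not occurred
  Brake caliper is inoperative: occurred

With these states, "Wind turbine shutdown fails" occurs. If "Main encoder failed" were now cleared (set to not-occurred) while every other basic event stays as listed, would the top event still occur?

Counterfactual: set "Main encoder failed" to not occurred.
Pitch system inoperative [AND]: Upper rotor brake offline=occurs, C pitch motor degraded=occurs, Outboard limit switch faulted=not → not all inputs occur → does not occur.
Safety chain inoperative [OR]: Main encoder failed=not, B hydraulic pack is out=not → no input occurs → does not occur.
Emergency stop down [AND]: Aft safety PLC is down=occurs, Brake caliper is inoperative=occurs, Left contactor is out=occurs → all inputs occur → occurs.
Yaw brake lost [AND]: Safety chain inoperative=not, Emergency stop down=occurs → not all inputs occur → does not occur.
Wind turbine shutdown fails [OR]: Pitch system inoperative=not, Yaw brake lost=not → no input occurs → does not occur.

No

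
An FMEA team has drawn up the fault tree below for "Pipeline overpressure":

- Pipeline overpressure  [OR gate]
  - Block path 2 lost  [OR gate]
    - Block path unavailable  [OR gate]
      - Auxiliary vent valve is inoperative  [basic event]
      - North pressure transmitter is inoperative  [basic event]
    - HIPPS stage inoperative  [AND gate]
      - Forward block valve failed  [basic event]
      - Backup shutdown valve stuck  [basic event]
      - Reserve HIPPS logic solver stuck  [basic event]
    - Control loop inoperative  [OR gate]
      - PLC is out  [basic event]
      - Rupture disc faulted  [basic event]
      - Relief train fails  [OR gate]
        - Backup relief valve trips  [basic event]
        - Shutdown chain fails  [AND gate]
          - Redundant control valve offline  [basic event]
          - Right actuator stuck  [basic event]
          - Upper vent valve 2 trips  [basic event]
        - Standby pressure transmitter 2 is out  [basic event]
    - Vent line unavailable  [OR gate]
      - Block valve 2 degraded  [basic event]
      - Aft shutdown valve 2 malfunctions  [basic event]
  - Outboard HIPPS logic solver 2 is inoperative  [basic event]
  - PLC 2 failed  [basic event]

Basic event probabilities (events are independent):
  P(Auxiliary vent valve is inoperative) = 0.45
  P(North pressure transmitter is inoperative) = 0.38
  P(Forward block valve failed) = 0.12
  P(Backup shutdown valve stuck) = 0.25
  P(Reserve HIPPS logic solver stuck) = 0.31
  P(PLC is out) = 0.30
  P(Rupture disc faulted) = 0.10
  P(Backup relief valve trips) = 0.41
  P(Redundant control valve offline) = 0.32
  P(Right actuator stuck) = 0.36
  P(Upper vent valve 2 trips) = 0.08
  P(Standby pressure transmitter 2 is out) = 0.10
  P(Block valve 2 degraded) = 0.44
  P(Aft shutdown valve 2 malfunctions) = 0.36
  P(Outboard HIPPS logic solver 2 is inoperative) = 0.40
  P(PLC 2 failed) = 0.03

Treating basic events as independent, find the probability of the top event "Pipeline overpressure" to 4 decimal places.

0.9766

P(Block path unavailable) [OR] = 1 − (1−0.45) × (1−0.38) = 0.659000
P(HIPPS stage inoperative) [AND] = 0.12 × 0.25 × 0.31 = 0.009300
P(Shutdown chain fails) [AND] = 0.32 × 0.36 × 0.08 = 0.009216
P(Relief train fails) [OR] = 1 − (1−0.41) × (1−0.009216) × (1−0.10) = 0.473894
P(Control loop inoperative) [OR] = 1 − (1−0.30) × (1−0.10) × (1−0.473894) = 0.668553
P(Vent line unavailable) [OR] = 1 − (1−0.44) × (1−0.36) = 0.641600
P(Block path 2 lost) [OR] = 1 − (1−0.659000) × (1−0.009300) × (1−0.668553) × (1−0.641600) = 0.959869
P(Pipeline overpressure) [OR] = 1 − (1−0.959869) × (1−0.40) × (1−0.03) = 0.976644
Rounded to 4 decimal places: P(Pipeline overpressure) ≈ 0.9766.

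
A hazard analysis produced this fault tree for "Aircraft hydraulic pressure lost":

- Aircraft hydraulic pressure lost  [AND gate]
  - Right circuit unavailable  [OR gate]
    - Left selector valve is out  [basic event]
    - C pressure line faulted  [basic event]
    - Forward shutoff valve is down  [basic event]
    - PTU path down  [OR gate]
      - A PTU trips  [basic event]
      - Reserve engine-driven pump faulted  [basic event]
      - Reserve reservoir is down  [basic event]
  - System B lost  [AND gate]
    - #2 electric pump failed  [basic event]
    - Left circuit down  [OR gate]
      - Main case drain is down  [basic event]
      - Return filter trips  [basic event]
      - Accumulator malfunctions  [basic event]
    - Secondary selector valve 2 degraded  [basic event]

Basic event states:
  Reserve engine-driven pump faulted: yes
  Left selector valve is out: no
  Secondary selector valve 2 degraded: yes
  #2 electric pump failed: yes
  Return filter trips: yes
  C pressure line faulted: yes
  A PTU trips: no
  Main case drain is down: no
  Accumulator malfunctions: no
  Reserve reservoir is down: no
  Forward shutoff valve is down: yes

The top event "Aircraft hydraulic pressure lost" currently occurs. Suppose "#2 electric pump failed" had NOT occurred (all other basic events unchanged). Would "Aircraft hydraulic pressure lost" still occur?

Counterfactual: set "#2 electric pump failed" to not occurred.
PTU path down [OR]: A PTU trips=not, Reserve engine-driven pump faulted=occurs, Reserve reservoir is down=not → at least one input occurs → occurs.
Right circuit unavailable [OR]: Left selector valve is out=not, C pressure line faulted=occurs, Forward shutoff valve is down=occurs, PTU path down=occurs → at least one input occurs → occurs.
Left circuit down [OR]: Main case drain is down=not, Return filter trips=occurs, Accumulator malfunctions=not → at least one input occurs → occurs.
System B lost [AND]: #2 electric pump failed=not, Left circuit down=occurs, Secondary selector valve 2 degraded=occurs → not all inputs occur → does not occur.
Aircraft hydraulic pressure lost [AND]: Right circuit unavailable=occurs, System B lost=not → not all inputs occur → does not occur.

No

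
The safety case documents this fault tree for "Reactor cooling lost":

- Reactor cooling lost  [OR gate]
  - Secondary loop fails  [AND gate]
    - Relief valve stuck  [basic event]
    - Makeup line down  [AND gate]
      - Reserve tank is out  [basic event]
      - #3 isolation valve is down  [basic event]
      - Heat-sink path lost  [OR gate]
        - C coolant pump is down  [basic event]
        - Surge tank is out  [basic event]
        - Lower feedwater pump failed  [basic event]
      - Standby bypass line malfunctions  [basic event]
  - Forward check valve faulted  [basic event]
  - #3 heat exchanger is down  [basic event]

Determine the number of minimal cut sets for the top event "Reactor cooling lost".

5

Heat-sink path lost [OR]: union of children's cut sets → 3 cut set(s).
Makeup line down [AND]: one cut set from each child combined → 1 × 1 × 3 × 1 = 3 cut set(s).
Secondary loop fails [AND]: one cut set from each child combined → 1 × 3 = 3 cut set(s).
Reactor cooling lost [OR]: union of children's cut sets → 5 cut set(s).
Minimal cut sets: {#3 isolation valve is down, C coolant pump is down, Relief valve stuck, Reserve tank is out, Standby bypass line malfunctions}; {#3 isolation valve is down, Relief valve stuck, Reserve tank is out, Standby bypass line malfunctions, Surge tank is out}; {#3 isolation valve is down, Lower feedwater pump failed, Relief valve stuck, Reserve tank is out, Standby bypass line malfunctions}; {Forward check valve faulted}; {#3 heat exchanger is down}.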